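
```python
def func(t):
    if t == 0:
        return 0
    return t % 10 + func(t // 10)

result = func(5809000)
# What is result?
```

Sum of digits of 5809000: 0 + 0 + 0 + 9 + 0 + 8 + 5 = 22

Answer: 22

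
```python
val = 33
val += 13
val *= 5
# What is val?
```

Trace:
`val = 33` → val = 33
`val += 13` → val = 46
`val *= 5` → val = 230
So val = 230

Answer: 230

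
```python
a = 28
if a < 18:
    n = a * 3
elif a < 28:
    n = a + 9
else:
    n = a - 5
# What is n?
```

Trace:
`a = 28` → a = 28
`if a < 18: ...` → a < 18 is False, a < 28 is False, take else branch → n = 23
So n = 23

Answer: 23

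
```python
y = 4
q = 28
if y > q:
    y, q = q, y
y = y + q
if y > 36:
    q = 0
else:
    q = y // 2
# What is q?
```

Trace:
`y = 4` → y = 4
`q = 28` → q = 28
`if y > q: ...` → y > q is False → no variable changes
`y = y + q` → y = 32
`if y > 36: ...` → y > 36 is False, take else branch → q = 16
So q = 16

Answer: 16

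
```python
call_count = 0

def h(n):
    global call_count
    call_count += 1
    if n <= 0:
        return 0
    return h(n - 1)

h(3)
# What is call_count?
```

Linear recursion stepping by 1: 4 calls from n=3 down to ≤0.

Answer: 4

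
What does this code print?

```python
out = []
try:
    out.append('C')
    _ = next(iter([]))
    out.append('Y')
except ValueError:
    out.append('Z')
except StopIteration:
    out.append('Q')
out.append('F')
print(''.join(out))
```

Execution trace: 'C' (try body) → 'Q' (except StopIteration) → 'F' (after the try/except). Output: CQF

Answer: CQF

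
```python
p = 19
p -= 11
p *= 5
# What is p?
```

Trace:
`p = 19` → p = 19
`p -= 11` → p = 8
`p *= 5` → p = 40
So p = 40

Answer: 40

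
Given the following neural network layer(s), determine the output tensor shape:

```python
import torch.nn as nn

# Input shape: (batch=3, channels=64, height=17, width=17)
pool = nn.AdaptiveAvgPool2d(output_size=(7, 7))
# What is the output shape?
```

Input: (3, 64, 17, 17) -> Output: (3, 64, 7, 7)

Answer: (3, 64, 7, 7)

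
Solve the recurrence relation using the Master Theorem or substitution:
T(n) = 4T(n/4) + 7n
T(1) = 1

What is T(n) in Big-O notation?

By Master Theorem: a=4, b=4, f(n)=7n. Since log_4(4) = 1 and f(n) = Θ(n^1), Case 2 applies. T(n) = O(n log n).

Answer: O(n log n)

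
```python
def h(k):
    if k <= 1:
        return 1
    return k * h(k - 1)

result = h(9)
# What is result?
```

h(9) = 9 * 8 * 7 * 6 * 5 * 4 * 3 * 2 * 1 = 362880

Answer: 362880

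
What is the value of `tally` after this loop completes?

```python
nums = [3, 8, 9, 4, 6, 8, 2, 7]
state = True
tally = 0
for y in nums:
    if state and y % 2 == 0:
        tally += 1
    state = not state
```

Count even values at even positions
`tally` takes the values: 0 → 1 → 2

Answer: 2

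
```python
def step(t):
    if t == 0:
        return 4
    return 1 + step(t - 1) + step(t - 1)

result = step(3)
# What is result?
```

step(t) = 1 + 2·step(t-1), step(0)=4. Closed form: (4+1)·2^3 - 1 = 39.

Answer: 39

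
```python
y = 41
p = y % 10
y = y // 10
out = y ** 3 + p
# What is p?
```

Trace:
`y = 41` → y = 41
`p = y % 10` → p = 1
`y = y // 10` → y = 4
`out = y ** 3 + p` → out = 65
So p = 1

Answer: 1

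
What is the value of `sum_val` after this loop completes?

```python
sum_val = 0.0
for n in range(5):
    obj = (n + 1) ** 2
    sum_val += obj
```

Sum of squared losses 1² + 2² + ... + 5²
`sum_val` takes the values: 0.0 → 1.0 → 5.0 → 14.0 → 30.0 → 55.0

Answer: 55.0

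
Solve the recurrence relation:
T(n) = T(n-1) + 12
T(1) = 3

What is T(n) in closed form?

Unrolling: T(n) = T(1) + 12·(n-1) = 3 + 12(n-1) = 12n - 9.

Answer: T(n) = 12n - 9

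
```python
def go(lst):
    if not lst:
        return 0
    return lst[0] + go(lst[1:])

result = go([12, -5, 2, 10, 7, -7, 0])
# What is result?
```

12 + (-5) + 2 + 10 + 7 + (-7) + 0 + 0 = 19

Answer: 19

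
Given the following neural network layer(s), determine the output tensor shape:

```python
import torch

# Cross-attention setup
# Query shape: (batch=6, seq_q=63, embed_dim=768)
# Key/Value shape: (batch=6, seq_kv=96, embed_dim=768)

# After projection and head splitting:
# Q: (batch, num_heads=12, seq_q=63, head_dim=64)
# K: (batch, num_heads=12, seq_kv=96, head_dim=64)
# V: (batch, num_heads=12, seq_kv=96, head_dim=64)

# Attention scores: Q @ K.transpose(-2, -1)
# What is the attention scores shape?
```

Input: (6, 63, 768) -> Output: (6, 12, 63, 96)

Answer: (6, 12, 63, 96)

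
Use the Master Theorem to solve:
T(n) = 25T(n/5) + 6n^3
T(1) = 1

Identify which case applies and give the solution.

a=25, b=5, f(n)=6n^3. log_5(25) = 2. Since c=3 > 2 and the regularity condition holds (25(n/5)^3 = (25/5^3)n^3 with 25/5^3 < 1), Case 3 applies: T(n) = Θ(f(n)) = O(n^3).

Answer: O(n^3) - Case 3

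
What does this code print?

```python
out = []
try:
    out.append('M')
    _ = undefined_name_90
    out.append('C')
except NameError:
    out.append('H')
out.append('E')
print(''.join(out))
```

Execution trace: 'M' (try body) → 'H' (except NameError) → 'E' (after the try/except). Output: MHE

Answer: MHE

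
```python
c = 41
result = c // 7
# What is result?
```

Trace:
`c = 41` → c = 41
`result = c // 7` → result = 5
So result = 5

Answer: 5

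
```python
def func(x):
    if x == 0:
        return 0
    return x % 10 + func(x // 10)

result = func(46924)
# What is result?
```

Sum of digits of 46924: 4 + 2 + 9 + 6 + 4 = 25

Answer: 25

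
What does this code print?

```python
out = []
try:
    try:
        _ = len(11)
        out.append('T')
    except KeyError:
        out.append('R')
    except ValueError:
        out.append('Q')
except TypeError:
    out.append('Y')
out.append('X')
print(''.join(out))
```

Execution trace: 'Y' (outer except TypeError) → 'X' (after the try/except). Output: YX

Answer: YX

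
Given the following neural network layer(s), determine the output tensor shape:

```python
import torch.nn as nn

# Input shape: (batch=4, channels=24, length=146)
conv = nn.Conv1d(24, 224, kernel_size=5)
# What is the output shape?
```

Input: (4, 24, 146) -> Output: (4, 224, 142)

Answer: (4, 224, 142)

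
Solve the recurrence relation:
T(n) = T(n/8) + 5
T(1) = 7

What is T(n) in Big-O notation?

Each step divides n by 8 and adds 5. After log_8(n) steps we reach T(1)=7. So T(n) = 5·log_8(n) + 7 = O(log n).

Answer: O(log n)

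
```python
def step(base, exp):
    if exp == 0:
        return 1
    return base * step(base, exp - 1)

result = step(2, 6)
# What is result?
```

step(2, 6) = 2 * 2 * 2 * 2 * 2 * 2 = 64

Answer: 64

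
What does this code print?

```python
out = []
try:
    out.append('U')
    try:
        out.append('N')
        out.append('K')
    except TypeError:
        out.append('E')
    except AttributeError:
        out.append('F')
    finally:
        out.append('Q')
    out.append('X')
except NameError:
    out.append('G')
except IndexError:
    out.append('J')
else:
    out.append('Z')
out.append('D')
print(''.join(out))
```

Execution trace: 'U' (try body) → 'N' (inner try body) → 'K' (inner try body, no exception) → 'Q' (inner finally) → 'X' (try body, no exception) → 'Z' (else) → 'D' (after the try/except). Output: UNKQXZD

Answer: UNKQXZD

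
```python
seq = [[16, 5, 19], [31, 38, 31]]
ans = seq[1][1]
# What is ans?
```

Trace:
`seq = [[16, 5, 19], [31, 38, 31]]` → seq = [[16, 5, 19], [31, 38, 31]]
`ans = seq[1][1]` → ans = 38
So ans = 38

Answer: 38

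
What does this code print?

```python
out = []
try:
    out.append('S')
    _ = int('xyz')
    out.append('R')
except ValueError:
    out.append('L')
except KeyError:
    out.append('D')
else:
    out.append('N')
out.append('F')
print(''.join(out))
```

Execution trace: 'S' (try body) → 'L' (except ValueError) → 'F' (after the try/except). Output: SLF

Answer: SLF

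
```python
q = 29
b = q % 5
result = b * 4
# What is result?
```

Trace:
`q = 29` → q = 29
`b = q % 5` → b = 4
`result = b * 4` → result = 16
So result = 16

Answer: 16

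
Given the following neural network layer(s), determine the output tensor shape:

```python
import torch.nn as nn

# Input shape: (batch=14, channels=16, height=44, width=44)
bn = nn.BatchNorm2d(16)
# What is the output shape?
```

Input: (14, 16, 44, 44) -> Output: (14, 16, 44, 44)

Answer: (14, 16, 44, 44)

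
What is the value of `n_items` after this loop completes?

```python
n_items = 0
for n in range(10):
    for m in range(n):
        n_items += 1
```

Triangle number: 0+1+2+...+9
`n_items` takes the values: 0 → 1 → 2 → 3 → 4 → 5 → 6 → 7 → 8 → 9 → 10 → 11 → 12 → 13 → 14 → 15 → 16 → 17 → 18 → 19 → 20 → 21 → 22 → 23 → 24 → 25 → 26 → 27 → 28 → 29 → … → 41 → 42 → 43 → 44 → 45

Answer: 45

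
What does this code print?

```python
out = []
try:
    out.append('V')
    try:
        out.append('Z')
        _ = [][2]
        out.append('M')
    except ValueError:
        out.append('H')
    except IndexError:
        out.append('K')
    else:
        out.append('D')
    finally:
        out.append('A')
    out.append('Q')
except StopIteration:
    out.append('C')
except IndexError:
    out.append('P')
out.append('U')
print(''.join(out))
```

Execution trace: 'V' (try body) → 'Z' (inner try body) → 'K' (inner except IndexError) → 'A' (inner finally) → 'Q' (try body, no exception) → 'U' (after the try/except). Output: VZKAQU

Answer: VZKAQU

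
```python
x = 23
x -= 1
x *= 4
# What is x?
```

Trace:
`x = 23` → x = 23
`x -= 1` → x = 22
`x *= 4` → x = 88
So x = 88

Answer: 88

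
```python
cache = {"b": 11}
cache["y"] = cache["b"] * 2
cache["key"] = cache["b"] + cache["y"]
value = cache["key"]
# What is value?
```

Trace:
`cache = {"b": 11}` → cache = {'b': 11}
`cache["y"] = cache["b"] * 2` → cache = {'b': 11, 'y': 22}
`cache["key"] = cache["b"] + cache["y"]` → cache = {'b': 11, 'y': 22, 'key': 33}
`value = cache["key"]` → value = 33
So value = 33

Answer: 33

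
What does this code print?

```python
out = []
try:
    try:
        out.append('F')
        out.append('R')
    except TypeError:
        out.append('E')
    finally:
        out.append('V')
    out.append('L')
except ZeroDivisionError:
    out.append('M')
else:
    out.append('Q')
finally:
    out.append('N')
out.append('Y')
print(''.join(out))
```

Execution trace: 'F' (inner try body) → 'R' (inner try body, no exception) → 'V' (inner finally) → 'L' (try body, no exception) → 'Q' (else) → 'N' (finally) → 'Y' (after the try/except). Output: FRVLQNY

Answer: FRVLQNY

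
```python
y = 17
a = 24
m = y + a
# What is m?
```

Trace:
`y = 17` → y = 17
`a = 24` → a = 24
`m = y + a` → m = 41
So m = 41

Answer: 41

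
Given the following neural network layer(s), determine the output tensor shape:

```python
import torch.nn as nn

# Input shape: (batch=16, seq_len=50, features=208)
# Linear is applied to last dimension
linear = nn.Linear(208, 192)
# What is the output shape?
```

Input: (16, 50, 208) -> Output: (16, 50, 192)

Answer: (16, 50, 192)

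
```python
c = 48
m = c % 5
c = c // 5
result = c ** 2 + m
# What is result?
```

Trace:
`c = 48` → c = 48
`m = c % 5` → m = 3
`c = c // 5` → c = 9
`result = c ** 2 + m` → result = 84
So result = 84

Answer: 84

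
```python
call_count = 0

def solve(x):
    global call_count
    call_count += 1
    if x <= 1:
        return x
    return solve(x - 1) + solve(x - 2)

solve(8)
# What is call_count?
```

Calls(x) = 1 + Calls(x-1) + Calls(x-2); Calls(0)=Calls(1)=1. For x=8 this gives 67.

Answer: 67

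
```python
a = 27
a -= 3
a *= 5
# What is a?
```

Trace:
`a = 27` → a = 27
`a -= 3` → a = 24
`a *= 5` → a = 120
So a = 120

Answer: 120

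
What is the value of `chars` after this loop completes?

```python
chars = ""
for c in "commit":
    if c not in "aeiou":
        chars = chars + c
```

Remove vowels from 'commit'
`chars` takes the values: "" → "c" → "cm" → "cmm" → "cmmt"

Answer: "cmmt"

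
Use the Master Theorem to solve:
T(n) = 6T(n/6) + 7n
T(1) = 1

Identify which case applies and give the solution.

a=6, b=6, f(n)=7n. log_6(6) = 1. Since c=1 = 1, Case 2 applies: T(n) = Θ(n^log_b(a) · log n) = O(n log n).

Answer: O(n log n) - Case 2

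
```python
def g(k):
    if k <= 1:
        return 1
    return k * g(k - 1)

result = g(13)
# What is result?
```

g(13) = 13 * 12 * 11 * 10 * 9 * 8 * 7 * 6 * 5 * 4 * 3 * 2 * 1 = 6227020800

Answer: 6227020800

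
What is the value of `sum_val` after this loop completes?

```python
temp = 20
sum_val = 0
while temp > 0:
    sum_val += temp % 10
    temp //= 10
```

Sum digits of 20
`sum_val` takes the values: 0 → 2

Answer: 2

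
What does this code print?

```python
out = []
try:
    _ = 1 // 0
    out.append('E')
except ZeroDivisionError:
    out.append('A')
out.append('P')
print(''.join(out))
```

Execution trace: 'A' (except ZeroDivisionError) → 'P' (after the try/except). Output: AP

Answer: AP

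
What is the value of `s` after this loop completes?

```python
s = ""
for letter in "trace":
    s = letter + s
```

Reverse 'trace'
`s` takes the values: "" → "t" → "rt" → "art" → "cart" → "ecart"

Answer: "ecart"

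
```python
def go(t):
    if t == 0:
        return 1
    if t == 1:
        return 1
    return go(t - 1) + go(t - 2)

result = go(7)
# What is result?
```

Build up from base cases: go(0)=1, go(1)=1, go(2)=2, go(3)=3, go(4)=5, go(5)=8, go(6)=13, ..., go(7)=21

Answer: 21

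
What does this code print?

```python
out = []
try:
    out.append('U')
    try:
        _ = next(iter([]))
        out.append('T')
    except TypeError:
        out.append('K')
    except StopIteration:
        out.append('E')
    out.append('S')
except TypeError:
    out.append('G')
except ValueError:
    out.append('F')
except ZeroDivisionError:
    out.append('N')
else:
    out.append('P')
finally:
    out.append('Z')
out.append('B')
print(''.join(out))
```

Execution trace: 'U' (try body) → 'E' (inner except StopIteration) → 'S' (try body, no exception) → 'P' (else) → 'Z' (finally) → 'B' (after the try/except). Output: UESPZB

Answer: UESPZB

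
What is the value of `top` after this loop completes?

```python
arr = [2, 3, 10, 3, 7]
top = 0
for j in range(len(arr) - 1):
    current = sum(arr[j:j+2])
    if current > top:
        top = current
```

Max sum of 2-element window in [2, 3, 10, 3, 7]
`top` takes the values: 0 → 5 → 13

Answer: 13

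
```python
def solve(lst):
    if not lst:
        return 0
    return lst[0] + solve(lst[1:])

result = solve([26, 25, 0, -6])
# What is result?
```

26 + 25 + 0 + (-6) + 0 = 45

Answer: 45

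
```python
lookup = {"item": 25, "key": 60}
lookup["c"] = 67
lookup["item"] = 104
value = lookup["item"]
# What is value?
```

Trace:
`lookup = {"item": 25, "key": 60}` → lookup = {'item': 25, 'key': 60}
`lookup["c"] = 67` → lookup = {'item': 25, 'key': 60, 'c': 67}
`lookup["item"] = 104` → lookup = {'item': 104, 'key': 60, 'c': 67}
`value = lookup["item"]` → value = 104
So value = 104

Answer: 104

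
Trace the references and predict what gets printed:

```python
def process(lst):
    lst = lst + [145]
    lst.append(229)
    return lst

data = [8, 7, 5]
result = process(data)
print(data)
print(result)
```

Key concept: rebinding parameter vs mutation.
Step by step:
`data = [8, 7, 5]` → data = [8, 7, 5]
`result = process(data)` → result = [8, 7, 5, 145, 229]
`print(data)` → prints [8, 7, 5]
`print(result)` → prints [8, 7, 5, 145, 229]

Answer:
[8, 7, 5]
[8, 7, 5, 145, 229]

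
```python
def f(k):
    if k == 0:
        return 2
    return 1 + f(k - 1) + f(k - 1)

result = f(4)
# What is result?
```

f(k) = 1 + 2·f(k-1), f(0)=2. Closed form: (2+1)·2^4 - 1 = 47.

Answer: 47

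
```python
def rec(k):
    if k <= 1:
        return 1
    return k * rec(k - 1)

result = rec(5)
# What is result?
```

rec(5) = 5 * 4 * 3 * 2 * 1 = 120

Answer: 120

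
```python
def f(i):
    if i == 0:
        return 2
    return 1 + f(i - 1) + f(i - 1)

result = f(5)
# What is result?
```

f(i) = 1 + 2·f(i-1), f(0)=2. Closed form: (2+1)·2^5 - 1 = 95.

Answer: 95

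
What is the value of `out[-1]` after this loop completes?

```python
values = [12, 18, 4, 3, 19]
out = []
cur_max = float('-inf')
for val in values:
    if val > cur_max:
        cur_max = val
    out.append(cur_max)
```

Running max ends at 19
`out` takes the values: [] → [12] → [12, 18] → [12, 18, 18] → [12, 18, 18, 18] → [12, 18, 18, 18, 19]
So `out[-1]` = 19

Answer: 19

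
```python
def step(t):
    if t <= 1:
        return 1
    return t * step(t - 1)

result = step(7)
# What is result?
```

step(7) = 7 * 6 * 5 * 4 * 3 * 2 * 1 = 5040

Answer: 5040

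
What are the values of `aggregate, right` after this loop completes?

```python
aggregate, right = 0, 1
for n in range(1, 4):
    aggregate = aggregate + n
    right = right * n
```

Sum and factorial of 1 to 3
`aggregate, right` takes the values: (0, 1) → (1, 1) → (3, 1) → (3, 2) → (6, 2) → (6, 6)

Answer: 6, 6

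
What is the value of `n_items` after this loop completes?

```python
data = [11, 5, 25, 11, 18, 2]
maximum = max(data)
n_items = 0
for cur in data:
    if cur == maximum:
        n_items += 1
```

Count of max value 25 in [11, 5, 25, 11, 18, 2]
`n_items` takes the values: 0 → 1

Answer: 1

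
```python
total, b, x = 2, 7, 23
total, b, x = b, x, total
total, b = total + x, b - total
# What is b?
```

Trace:
`total, b, x = 2, 7, 23` → total = 2; b = 7; x = 23
`total, b, x = b, x, total` → total = 7; b = 23; x = 2
`total, b = total + x, b - total` → total = 9; b = 16
So b = 16

Answer: 16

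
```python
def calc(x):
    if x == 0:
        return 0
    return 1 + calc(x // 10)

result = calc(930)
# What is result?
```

Count of digits of 930: 3

Answer: 3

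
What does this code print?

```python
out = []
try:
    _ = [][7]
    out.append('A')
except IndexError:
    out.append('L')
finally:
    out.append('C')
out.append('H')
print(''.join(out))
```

Execution trace: 'L' (except IndexError) → 'C' (finally) → 'H' (after the try/except). Output: LCH

Answer: LCH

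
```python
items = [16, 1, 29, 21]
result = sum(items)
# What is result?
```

Trace:
`items = [16, 1, 29, 21]` → items = [16, 1, 29, 21]
`result = sum(items)` → result = 67
So result = 67

Answer: 67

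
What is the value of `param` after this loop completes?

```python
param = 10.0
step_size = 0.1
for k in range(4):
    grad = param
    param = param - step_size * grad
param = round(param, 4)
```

Gradient descent: w = 10.0 * (1 - 0.1)^4
`param` takes the values: 10.0 → 9.0 → 8.1 → 7.29 → 6.561

Answer: 6.561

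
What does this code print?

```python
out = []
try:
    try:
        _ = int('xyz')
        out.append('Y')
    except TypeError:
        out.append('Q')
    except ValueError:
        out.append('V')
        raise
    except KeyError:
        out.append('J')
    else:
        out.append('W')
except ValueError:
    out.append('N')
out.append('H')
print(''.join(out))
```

Execution trace: 'V' (inner except ValueError) → 'N' (outer except ValueError) → 'H' (after the try/except). Output: VNH

Answer: VNH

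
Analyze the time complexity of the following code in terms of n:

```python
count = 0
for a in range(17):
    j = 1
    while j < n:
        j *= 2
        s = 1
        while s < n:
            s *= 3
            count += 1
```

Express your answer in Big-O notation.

Each loop level contributes: 1 × log n × log n. Multiplying the contributions gives O(log² n).

Answer: O(log² n)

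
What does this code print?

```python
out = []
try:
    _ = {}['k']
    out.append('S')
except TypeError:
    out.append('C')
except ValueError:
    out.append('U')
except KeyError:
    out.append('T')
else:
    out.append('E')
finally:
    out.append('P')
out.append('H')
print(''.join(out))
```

Execution trace: 'T' (except KeyError) → 'P' (finally) → 'H' (after the try/except). Output: TPH

Answer: TPH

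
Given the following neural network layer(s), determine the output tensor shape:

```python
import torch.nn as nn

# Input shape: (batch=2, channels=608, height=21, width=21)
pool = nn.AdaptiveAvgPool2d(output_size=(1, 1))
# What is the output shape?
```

Input: (2, 608, 21, 21) -> Output: (2, 608, 1, 1)

Answer: (2, 608, 1, 1)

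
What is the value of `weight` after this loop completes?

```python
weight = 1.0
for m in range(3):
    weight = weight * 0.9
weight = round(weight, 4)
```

Exponential decay: 1.0 * 0.9^3
`weight` takes the values: 1.0 → 0.9 → 0.81 → 0.729

Answer: 0.729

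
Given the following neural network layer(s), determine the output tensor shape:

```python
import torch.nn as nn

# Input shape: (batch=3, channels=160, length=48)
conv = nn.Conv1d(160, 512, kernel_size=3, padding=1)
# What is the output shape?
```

Input: (3, 160, 48) -> Output: (3, 512, 48)

Answer: (3, 512, 48)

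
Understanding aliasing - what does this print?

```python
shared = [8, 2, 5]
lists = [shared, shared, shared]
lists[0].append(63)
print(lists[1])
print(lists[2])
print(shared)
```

Key concept: list of same reference.
Step by step:
`shared = [8, 2, 5]` → shared = [8, 2, 5]
`lists = [shared, shared, shared]` → lists = [[8, 2, 5], [8, 2, 5], [8, 2, 5]]
`lists[0].append(63)` → shared = [8, 2, 5, 63]; lists = [[8, 2, 5, 63], [8, 2, 5, 63], [8, 2, 5, 63]]
`print(lists[1])` → prints [8, 2, 5, 63]
`print(lists[2])` → prints [8, 2, 5, 63]
`print(shared)` → prints [8, 2, 5, 63]

Answer:
[8, 2, 5, 63]
[8, 2, 5, 63]
[8, 2, 5, 63]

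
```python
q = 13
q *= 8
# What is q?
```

Trace:
`q = 13` → q = 13
`q *= 8` → q = 104
So q = 104

Answer: 104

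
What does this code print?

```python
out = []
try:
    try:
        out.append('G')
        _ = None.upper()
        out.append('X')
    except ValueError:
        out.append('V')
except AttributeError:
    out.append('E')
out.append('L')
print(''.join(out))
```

Execution trace: 'G' (try body) → 'E' (outer except AttributeError) → 'L' (after the try/except). Output: GEL

Answer: GEL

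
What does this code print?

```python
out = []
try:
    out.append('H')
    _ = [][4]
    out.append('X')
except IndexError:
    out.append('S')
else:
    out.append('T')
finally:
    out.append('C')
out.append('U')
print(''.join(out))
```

Execution trace: 'H' (try body) → 'S' (except IndexError) → 'C' (finally) → 'U' (after the try/except). Output: HSCU

Answer: HSCU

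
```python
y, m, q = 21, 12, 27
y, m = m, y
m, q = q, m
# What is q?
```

Trace:
`y, m, q = 21, 12, 27` → y = 21; m = 12; q = 27
`y, m = m, y` → y = 12; m = 21
`m, q = q, m` → m = 27; q = 21
So q = 21

Answer: 21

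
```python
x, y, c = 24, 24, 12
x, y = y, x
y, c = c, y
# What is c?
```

Trace:
`x, y, c = 24, 24, 12` → x = 24; y = 24; c = 12
`x, y = y, x` → x = 24; y = 24
`y, c = c, y` → y = 12; c = 24
So c = 24

Answer: 24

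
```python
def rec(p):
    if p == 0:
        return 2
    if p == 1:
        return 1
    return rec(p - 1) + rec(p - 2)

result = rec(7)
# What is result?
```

Build up from base cases: rec(0)=2, rec(1)=1, rec(2)=3, rec(3)=4, rec(4)=7, rec(5)=11, rec(6)=18, ..., rec(7)=29

Answer: 29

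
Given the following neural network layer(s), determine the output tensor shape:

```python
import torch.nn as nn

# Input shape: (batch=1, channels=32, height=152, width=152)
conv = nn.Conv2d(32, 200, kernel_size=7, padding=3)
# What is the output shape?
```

Input: (1, 32, 152, 152) -> Output: (1, 200, 152, 152)

Answer: (1, 200, 152, 152)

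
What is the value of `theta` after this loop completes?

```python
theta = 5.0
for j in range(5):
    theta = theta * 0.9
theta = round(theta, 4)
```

Exponential decay: 5.0 * 0.9^5
`theta` takes the values: 5.0 → 4.5 → 4.05 → 3.645 → 3.2805 → 2.95245 → 2.9525

Answer: 2.9525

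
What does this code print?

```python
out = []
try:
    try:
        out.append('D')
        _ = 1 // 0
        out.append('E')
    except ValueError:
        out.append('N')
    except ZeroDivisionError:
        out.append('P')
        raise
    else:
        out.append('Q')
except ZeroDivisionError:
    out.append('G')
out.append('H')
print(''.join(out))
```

Execution trace: 'D' (inner try body) → 'P' (inner except ZeroDivisionError) → 'G' (outer except ZeroDivisionError) → 'H' (after the try/except). Output: DPGH

Answer: DPGH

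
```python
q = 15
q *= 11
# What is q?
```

Trace:
`q = 15` → q = 15
`q *= 11` → q = 165
So q = 165

Answer: 165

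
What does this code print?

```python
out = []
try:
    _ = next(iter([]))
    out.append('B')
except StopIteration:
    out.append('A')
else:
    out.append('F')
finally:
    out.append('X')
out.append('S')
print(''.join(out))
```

Execution trace: 'A' (except StopIteration) → 'X' (finally) → 'S' (after the try/except). Output: AXS

Answer: AXS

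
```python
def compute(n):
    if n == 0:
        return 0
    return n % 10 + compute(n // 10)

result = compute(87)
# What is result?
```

Sum of digits of 87: 7 + 8 = 15

Answer: 15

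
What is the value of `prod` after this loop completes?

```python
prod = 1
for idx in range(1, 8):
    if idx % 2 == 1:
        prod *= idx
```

Product of odd numbers 1 to 7
`prod` takes the values: 1 → 3 → 15 → 105

Answer: 105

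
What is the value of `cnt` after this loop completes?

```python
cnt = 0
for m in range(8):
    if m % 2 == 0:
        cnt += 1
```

Count numbers divisible by 2 in range(8)
`cnt` takes the values: 0 → 1 → 2 → 3 → 4

Answer: 4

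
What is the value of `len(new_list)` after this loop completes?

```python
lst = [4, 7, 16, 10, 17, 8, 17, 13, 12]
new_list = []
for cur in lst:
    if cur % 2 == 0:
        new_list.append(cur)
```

Count even numbers in [4, 7, 16, 10, 17, 8, 17, 13, 12]
`new_list` takes the values: [] → [4] → [4, 16] → [4, 16, 10] → [4, 16, 10, 8] → [4, 16, 10, 8, 12]
So `len(new_list)` = 5

Answer: 5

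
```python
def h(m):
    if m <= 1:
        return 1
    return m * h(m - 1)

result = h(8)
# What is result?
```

h(8) = 8 * 7 * 6 * 5 * 4 * 3 * 2 * 1 = 40320

Answer: 40320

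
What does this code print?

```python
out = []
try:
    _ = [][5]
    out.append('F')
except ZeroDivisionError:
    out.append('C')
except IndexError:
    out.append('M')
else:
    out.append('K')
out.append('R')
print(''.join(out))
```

Execution trace: 'M' (except IndexError) → 'R' (after the try/except). Output: MR

Answer: MR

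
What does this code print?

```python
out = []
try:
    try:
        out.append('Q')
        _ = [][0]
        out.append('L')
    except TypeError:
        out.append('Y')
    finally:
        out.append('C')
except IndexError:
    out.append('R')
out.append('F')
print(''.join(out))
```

Execution trace: 'Q' (try body) → 'C' (finally) → 'R' (outer except IndexError) → 'F' (after the try/except). Output: QCRF

Answer: QCRF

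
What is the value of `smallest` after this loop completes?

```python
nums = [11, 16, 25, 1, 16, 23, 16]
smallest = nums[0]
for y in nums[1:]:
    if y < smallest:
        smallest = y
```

Minimum of [11, 16, 25, 1, 16, 23, 16]
`smallest` takes the values: 11 → 1

Answer: 1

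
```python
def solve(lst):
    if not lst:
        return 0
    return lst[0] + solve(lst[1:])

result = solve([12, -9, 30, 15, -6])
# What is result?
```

12 + (-9) + 30 + 15 + (-6) + 0 = 42

Answer: 42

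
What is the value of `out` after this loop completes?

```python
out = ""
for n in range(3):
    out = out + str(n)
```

Concatenate digits 0 to 2
`out` takes the values: "" → "0" → "01" → "012"

Answer: "012"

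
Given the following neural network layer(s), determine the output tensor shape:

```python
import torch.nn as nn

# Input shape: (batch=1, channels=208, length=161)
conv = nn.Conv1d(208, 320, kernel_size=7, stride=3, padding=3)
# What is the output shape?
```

Input: (1, 208, 161) -> Output: (1, 320, 54)

Answer: (1, 320, 54)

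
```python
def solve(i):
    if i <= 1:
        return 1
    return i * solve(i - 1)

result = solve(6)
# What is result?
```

solve(6) = 6 * 5 * 4 * 3 * 2 * 1 = 720

Answer: 720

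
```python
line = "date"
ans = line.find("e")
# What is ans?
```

Trace:
`line = "date"` → line = 'date'
`ans = line.find("e")` → ans = 3
So ans = 3

Answer: 3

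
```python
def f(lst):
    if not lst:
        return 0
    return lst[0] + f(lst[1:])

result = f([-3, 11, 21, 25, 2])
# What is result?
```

(-3) + 11 + 21 + 25 + 2 + 0 = 56

Answer: 56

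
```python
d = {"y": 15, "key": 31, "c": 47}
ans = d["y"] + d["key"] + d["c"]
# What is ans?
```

Trace:
`d = {"y": 15, "key": 31, "c": 47}` → d = {'y': 15, 'key': 31, 'c': 47}
`ans = d["y"] + d["key"] + d["c"]` → ans = 93
So ans = 93

Answer: 93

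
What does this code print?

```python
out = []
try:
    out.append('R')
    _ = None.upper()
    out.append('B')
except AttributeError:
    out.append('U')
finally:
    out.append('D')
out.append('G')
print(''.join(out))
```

Execution trace: 'R' (try body) → 'U' (except AttributeError) → 'D' (finally) → 'G' (after the try/except). Output: RUDG

Answer: RUDG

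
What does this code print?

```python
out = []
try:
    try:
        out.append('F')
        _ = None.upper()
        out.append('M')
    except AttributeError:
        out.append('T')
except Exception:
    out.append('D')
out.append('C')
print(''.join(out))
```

Execution trace: 'F' (inner try body) → 'T' (inner except AttributeError) → 'C' (after the try/except). Output: FTC

Answer: FTC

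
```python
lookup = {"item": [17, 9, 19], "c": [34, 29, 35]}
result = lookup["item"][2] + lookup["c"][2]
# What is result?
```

Trace:
`lookup = {"item": [17, 9, 19], "c": [34, 29, 35]}` → lookup = {'item': [17, 9, 19], 'c': [34, 29, 35]}
`result = lookup["item"][2] + lookup["c"][2]` → result = 54
So result = 54

Answer: 54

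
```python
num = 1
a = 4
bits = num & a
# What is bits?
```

Trace:
`num = 1` → num = 1
`a = 4` → a = 4
`bits = num & a` → bits = 0
So bits = 0

Answer: 0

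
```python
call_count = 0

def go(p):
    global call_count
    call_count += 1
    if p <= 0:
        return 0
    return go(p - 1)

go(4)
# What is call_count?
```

Linear recursion stepping by 1: 5 calls from p=4 down to ≤0.

Answer: 5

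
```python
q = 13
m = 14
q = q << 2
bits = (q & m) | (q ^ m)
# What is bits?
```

Trace:
`q = 13` → q = 13
`m = 14` → m = 14
`q = q << 2` → q = 52
`bits = (q & m) | (q ^ m)` → bits = 62
So bits = 62

Answer: 62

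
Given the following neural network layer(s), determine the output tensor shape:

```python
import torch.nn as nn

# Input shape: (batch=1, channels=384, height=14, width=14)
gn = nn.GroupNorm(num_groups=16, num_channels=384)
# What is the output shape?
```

Input: (1, 384, 14, 14) -> Output: (1, 384, 14, 14)

Answer: (1, 384, 14, 14)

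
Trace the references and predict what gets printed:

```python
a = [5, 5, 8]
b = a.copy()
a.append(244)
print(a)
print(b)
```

Key concept: list.copy() creates independent copy.
Step by step:
`a = [5, 5, 8]` → a = [5, 5, 8]
`b = a.copy()` → b = [5, 5, 8]
`a.append(244)` → a = [5, 5, 8, 244]
`print(a)` → prints [5, 5, 8, 244]
`print(b)` → prints [5, 5, 8]

Answer:
[5, 5, 8, 244]
[5, 5, 8]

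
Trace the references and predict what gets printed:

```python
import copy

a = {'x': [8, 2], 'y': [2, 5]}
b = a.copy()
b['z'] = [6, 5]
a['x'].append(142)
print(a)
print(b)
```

Key concept: shallow copy of dict with mutable values.
Step by step:
`a = {'x': [8, 2], 'y': [2, 5]}` → a = {'x': [8, 2], 'y': [2, 5]}
`b = a.copy()` → b = {'x': [8, 2], 'y': [2, 5]}
`b['z'] = [6, 5]` → b = {'x': [8, 2], 'y': [2, 5], 'z': [6, 5]}
`a['x'].append(142)` → a = {'x': [8, 2, 142], 'y': [2, 5]}; b = {'x': [8, 2, 142], 'y': [2, 5], 'z': [6, 5]}
`print(a)` → prints {'x': [8, 2, 142], 'y': [2, 5]}
`print(b)` → prints {'x': [8, 2, 142], 'y': [2, 5], 'z': [6, 5]}

Answer:
{'x': [8, 2, 142], 'y': [2, 5]}
{'x': [8, 2, 142], 'y': [2, 5], 'z': [6, 5]}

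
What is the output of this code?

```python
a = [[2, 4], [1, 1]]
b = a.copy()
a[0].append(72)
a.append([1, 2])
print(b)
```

Key concept: shallow copy with nested lists.
Step by step:
`a = [[2, 4], [1, 1]]` → a = [[2, 4], [1, 1]]
`b = a.copy()` → b = [[2, 4], [1, 1]]
`a[0].append(72)` → a = [[2, 4, 72], [1, 1]]; b = [[2, 4, 72], [1, 1]]
`a.append([1, 2])` → a = [[2, 4, 72], [1, 1], [1, 2]]
`print(b)` → prints [[2, 4, 72], [1, 1]]

Answer: [[2, 4, 72], [1, 1]]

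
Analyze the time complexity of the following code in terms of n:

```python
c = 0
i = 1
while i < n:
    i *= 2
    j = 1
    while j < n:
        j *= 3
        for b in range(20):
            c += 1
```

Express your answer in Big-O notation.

Each loop level contributes: log n × log n × 1. Multiplying the contributions gives O(log² n).

Answer: O(log² n)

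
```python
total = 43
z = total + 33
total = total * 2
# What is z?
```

Trace:
`total = 43` → total = 43
`z = total + 33` → z = 76
`total = total * 2` → total = 86
So z = 76

Answer: 76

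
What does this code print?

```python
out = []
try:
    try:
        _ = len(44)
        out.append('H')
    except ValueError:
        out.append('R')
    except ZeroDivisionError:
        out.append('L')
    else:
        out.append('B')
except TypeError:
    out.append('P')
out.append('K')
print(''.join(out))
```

Execution trace: 'P' (outer except TypeError) → 'K' (after the try/except). Output: PK

Answer: PK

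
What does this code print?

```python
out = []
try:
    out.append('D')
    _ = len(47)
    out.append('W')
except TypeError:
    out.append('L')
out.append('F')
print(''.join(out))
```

Execution trace: 'D' (try body) → 'L' (except TypeError) → 'F' (after the try/except). Output: DLF

Answer: DLF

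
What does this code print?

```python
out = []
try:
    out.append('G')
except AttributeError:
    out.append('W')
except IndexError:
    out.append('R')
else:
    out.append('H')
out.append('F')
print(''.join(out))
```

Execution trace: 'G' (try body, no exception) → 'H' (else) → 'F' (after the try/except). Output: GHF

Answer: GHF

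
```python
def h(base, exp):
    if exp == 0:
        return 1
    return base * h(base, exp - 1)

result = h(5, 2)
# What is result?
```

h(5, 2) = 5 * 5 = 25

Answer: 25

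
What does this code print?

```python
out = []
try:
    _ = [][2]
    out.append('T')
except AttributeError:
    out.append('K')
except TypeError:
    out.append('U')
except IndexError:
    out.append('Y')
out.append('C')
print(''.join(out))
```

Execution trace: 'Y' (except IndexError) → 'C' (after the try/except). Output: YC

Answer: YC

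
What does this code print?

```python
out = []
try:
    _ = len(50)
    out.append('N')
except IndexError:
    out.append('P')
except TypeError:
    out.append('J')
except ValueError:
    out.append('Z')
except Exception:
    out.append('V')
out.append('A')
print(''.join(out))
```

Execution trace: 'J' (except TypeError) → 'A' (after the try/except). Output: JA

Answer: JA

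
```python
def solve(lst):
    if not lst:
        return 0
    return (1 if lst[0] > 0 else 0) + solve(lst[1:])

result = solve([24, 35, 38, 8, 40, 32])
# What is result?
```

Count of positive elements in [24, 35, 38, 8, 40, 32] = 6

Answer: 6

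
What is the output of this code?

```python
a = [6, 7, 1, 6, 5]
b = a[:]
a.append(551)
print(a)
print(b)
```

Key concept: slice [:] creates copy.
Step by step:
`a = [6, 7, 1, 6, 5]` → a = [6, 7, 1, 6, 5]
`b = a[:]` → b = [6, 7, 1, 6, 5]
`a.append(551)` → a = [6, 7, 1, 6, 5, 551]
`print(a)` → prints [6, 7, 1, 6, 5, 551]
`print(b)` → prints [6, 7, 1, 6, 5]

Answer:
[6, 7, 1, 6, 5, 551]
[6, 7, 1, 6, 5]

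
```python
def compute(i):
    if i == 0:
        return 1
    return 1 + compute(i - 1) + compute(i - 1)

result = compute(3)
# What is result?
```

compute(i) = 1 + 2·compute(i-1), compute(0)=1. Closed form: (1+1)·2^3 - 1 = 15.

Answer: 15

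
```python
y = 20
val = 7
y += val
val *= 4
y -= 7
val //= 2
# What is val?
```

Trace:
`y = 20` → y = 20
`val = 7` → val = 7
`y += val` → y = 27
`val *= 4` → val = 28
`y -= 7` → y = 20
`val //= 2` → val = 14
So val = 14

Answer: 14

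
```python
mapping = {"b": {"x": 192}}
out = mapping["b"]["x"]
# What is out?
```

Trace:
`mapping = {"b": {"x": 192}}` → mapping = {'b': {'x': 192}}
`out = mapping["b"]["x"]` → out = 192
So out = 192

Answer: 192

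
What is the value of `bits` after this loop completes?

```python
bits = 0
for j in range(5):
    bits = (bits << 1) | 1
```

Build 5 consecutive 1-bits: 0b11111
`bits` takes the values: 0 → 1 → 3 → 7 → 15 → 31

Answer: 31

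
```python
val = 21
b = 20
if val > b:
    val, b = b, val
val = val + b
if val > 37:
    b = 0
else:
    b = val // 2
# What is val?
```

Trace:
`val = 21` → val = 21
`b = 20` → b = 20
`if val > b: ...` → val > b is True → val = 20; b = 21
`val = val + b` → val = 41
`if val > 37: ...` → val > 37 is True → b = 0
So val = 41

Answer: 41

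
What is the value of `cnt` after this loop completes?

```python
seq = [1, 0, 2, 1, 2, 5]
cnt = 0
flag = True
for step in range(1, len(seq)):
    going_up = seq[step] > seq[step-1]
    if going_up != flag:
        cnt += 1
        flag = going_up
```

Count direction changes in [1, 0, 2, 1, 2, 5]
`cnt` takes the values: 0 → 1 → 2 → 3 → 4

Answer: 4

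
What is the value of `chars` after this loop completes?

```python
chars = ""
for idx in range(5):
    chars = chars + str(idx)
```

Concatenate digits 0 to 4
`chars` takes the values: "" → "0" → "01" → "012" → "0123" → "01234"

Answer: "01234"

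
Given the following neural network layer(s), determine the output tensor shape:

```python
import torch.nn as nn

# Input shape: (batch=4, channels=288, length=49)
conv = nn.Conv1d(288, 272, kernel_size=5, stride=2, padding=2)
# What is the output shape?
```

Input: (4, 288, 49) -> Output: (4, 272, 25)

Answer: (4, 272, 25)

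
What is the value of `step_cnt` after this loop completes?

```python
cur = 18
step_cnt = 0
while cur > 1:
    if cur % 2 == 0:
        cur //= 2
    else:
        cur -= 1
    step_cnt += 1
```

Steps to reduce 18 to 1
`step_cnt` takes the values: 0 → 1 → 2 → 3 → 4 → 5

Answer: 5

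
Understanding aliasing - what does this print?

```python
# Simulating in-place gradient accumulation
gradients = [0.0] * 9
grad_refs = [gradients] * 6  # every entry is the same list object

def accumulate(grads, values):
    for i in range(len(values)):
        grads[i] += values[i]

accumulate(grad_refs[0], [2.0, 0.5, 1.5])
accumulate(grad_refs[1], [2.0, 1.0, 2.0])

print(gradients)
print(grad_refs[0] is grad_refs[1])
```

Key concept: gradient accumulation aliasing.
Step by step:
`gradients = [0.0] * 9` → gradients = [0.0, 0.0, 0.0, 0.0, 0.0, 0.0, 0.0, 0.0, 0.0]
`grad_refs = [gradients] * 6` → grad_refs = [[0.0, 0.0, 0.0, 0.0, 0.0, 0.0, 0.0, 0.0, 0.0], [0.0, 0.0, 0.0, 0.0, 0.0, 0.0, 0.0, 0.0, 0.0], [0.0, 0.0, 0.0, 0.0, 0.0, 0.0, 0.0, 0.0, 0.0], [0.0, 0.0, 0.0, 0.0, 0.0, 0.0, 0.0, 0.0, 0.0], [0.0, 0.0, 0.0, 0.0, 0.0, 0.0, 0.0, 0.0, 0.0], [0.0, 0.0, 0.0, 0.0, 0.0, 0.0, 0.0, 0.0, 0.0]]
`accumulate(grad_refs[0], [2.0, 0.5, 1.5])` → gradients = [2.0, 0.5, 1.5, 0.0, 0.0, 0.0, 0.0, 0.0, 0.0]; grad_refs = [[2.0, 0.5, 1.5, 0.0, 0.0, 0.0, 0.0, 0.0, 0.0], [2.0, 0.5, 1.5, 0.0, 0.0, 0.0, 0.0, 0.0, 0.0], [2.0, 0.5, 1.5, 0.0, 0.0, 0.0, 0.0, 0.0, 0.0], [2.0, 0.5, 1.5, 0.0, 0.0, 0.0, 0.0, 0.0, 0.0], [2.0, 0.5, 1.5, 0.0, 0.0, 0.0, 0.0, 0.0, 0.0], [2.0, 0.5, 1.5, 0.0, 0.0, 0.0, 0.0, 0.0, 0.0]]
`accumulate(grad_refs[1], [2.0, 1.0, 2.0])` → gradients = [4.0, 1.5, 3.5, 0.0, 0.0, 0.0, 0.0, 0.0, 0.0]; grad_refs = [[4.0, 1.5, 3.5, 0.0, 0.0, 0.0, 0.0, 0.0, 0.0], [4.0, 1.5, 3.5, 0.0, 0.0, 0.0, 0.0, 0.0, 0.0], [4.0, 1.5, 3.5, 0.0, 0.0, 0.0, 0.0, 0.0, 0.0], [4.0, 1.5, 3.5, 0.0, 0.0, 0.0, 0.0, 0.0, 0.0], [4.0, 1.5, 3.5, 0.0, 0.0, 0.0, 0.0, 0.0, 0.0], [4.0, 1.5, 3.5, 0.0, 0.0, 0.0, 0.0, 0.0, 0.0]]
`print(gradients)` → prints [4.0, 1.5, 3.5, 0.0, 0.0, 0.0, 0.0, 0.0, 0.0]
`print(grad_refs[0] is grad_refs[1])` → prints True

Answer:
[4.0, 1.5, 3.5, 0.0, 0.0, 0.0, 0.0, 0.0, 0.0]
True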